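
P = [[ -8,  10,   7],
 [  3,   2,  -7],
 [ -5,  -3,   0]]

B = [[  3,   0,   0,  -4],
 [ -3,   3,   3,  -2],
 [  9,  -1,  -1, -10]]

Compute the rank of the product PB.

First compute PB:
[[  9,  23,  23, -58],
 [-60,  13,  13,  54],
 [ -6,  -9,  -9,  26]]
Now row reduce the product.
R2 ← R2 + (20/3)·R1: [0, 499/3, 499/3, -998/3]
R3 ← R3 + (2/3)·R1: [0, 19/3, 19/3, -38/3]
R3 ← R3 − (19/499)·R2: [0, 0, 0, 0]
2 nonzero rows, so rank(PB) = 2.

2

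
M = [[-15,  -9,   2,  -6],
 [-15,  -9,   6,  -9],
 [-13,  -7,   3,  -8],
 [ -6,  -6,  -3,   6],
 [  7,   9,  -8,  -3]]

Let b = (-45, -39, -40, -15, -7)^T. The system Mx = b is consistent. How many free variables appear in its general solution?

Row reduce the augmented matrix [M | b].
R2 ← R2 − R1: [0, 0, 4, -3, 6]
R3 ← R3 − (13/15)·R1: [0, 4/5, 19/15, -14/5, -1]
R4 ← R4 − (2/5)·R1: [0, -12/5, -19/5, 42/5, 3]
R5 ← R5 + (7/15)·R1: [0, 24/5, -106/15, -29/5, -28]
Swap R2 ↔ R3
R4 ← R4 + (3)·R2: [0, 0, 0, 0, 0]
R5 ← R5 − (6)·R2: [0, 0, -44/3, 11, -22]
R5 ← R5 + (11/3)·R3: [0, 0, 0, 0, 0]
The echelon form has 3 nonzero rows, and every pivot lies in the first 4 columns, so rank(M) = rank([M|b]) = 3.
The system is consistent.
Free variables = (unknowns) − (rank) = 4 − 3 = 1.

1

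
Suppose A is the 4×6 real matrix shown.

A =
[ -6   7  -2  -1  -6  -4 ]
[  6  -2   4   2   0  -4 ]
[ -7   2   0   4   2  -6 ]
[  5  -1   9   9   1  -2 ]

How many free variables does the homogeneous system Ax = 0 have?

Row reduce to echelon form.
R2 ← R2 + R1: [0, 5, 2, 1, -6, -8]
R3 ← R3 − (7/6)·R1: [0, -37/6, 7/3, 31/6, 9, -4/3]
R4 ← R4 + (5/6)·R1: [0, 29/6, 22/3, 49/6, -4, -16/3]
R3 ← R3 + (37/30)·R2: [0, 0, 24/5, 32/5, 8/5, -56/5]
R4 ← R4 − (29/30)·R2: [0, 0, 27/5, 36/5, 9/5, 12/5]
R4 ← R4 − (9/8)·R3: [0, 0, 0, 0, 0, 15]
4 nonzero rows, so rank(A) = 4.
A has 6 columns; by rank–nullity, nullity = 6 − 4 = 2.

2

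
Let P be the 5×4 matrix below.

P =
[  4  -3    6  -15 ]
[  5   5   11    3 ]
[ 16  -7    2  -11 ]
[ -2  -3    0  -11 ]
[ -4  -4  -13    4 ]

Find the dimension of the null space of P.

1

Row reduce to echelon form.
R2 ← R2 − (5/4)·R1: [0, 35/4, 7/2, 87/4]
R3 ← R3 − (4)·R1: [0, 5, -22, 49]
R4 ← R4 + (1/2)·R1: [0, -9/2, 3, -37/2]
R5 ← R5 + R1: [0, -7, -7, -11]
R3 ← R3 − (4/7)·R2: [0, 0, -24, 256/7]
R4 ← R4 + (18/35)·R2: [0, 0, 24/5, -256/35]
R5 ← R5 + (4/5)·R2: [0, 0, -21/5, 32/5]
R4 ← R4 + (1/5)·R3: [0, 0, 0, 0]
R5 ← R5 − (7/40)·R3: [0, 0, 0, 0]
3 nonzero rows, so rank(P) = 3.
P has 4 columns; by rank–nullity, nullity = 4 − 3 = 1.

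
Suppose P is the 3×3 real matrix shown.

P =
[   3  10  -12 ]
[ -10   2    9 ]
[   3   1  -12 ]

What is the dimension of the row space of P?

3

Row reduce to echelon form.
R2 ← R2 + (10/3)·R1: [0, 106/3, -31]
R3 ← R3 − R1: [0, -9, 0]
R3 ← R3 + (27/106)·R2: [0, 0, -837/106]
Echelon form has 3 nonzero rows, so rank(P) = 3.
The row space has dimension equal to the rank: 3.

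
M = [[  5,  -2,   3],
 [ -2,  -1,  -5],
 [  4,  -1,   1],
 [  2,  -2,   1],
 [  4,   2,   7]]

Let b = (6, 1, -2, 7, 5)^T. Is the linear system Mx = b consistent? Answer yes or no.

no

Row reduce the augmented matrix [M | b].
R2 ← R2 + (2/5)·R1: [0, -9/5, -19/5, 17/5]
R3 ← R3 − (4/5)·R1: [0, 3/5, -7/5, -34/5]
R4 ← R4 − (2/5)·R1: [0, -6/5, -1/5, 23/5]
R5 ← R5 − (4/5)·R1: [0, 18/5, 23/5, 1/5]
R3 ← R3 + (1/3)·R2: [0, 0, -8/3, -17/3]
R4 ← R4 − (2/3)·R2: [0, 0, 7/3, 7/3]
R5 ← R5 + (2)·R2: [0, 0, -3, 7]
R4 ← R4 + (7/8)·R3: [0, 0, 0, -21/8]
R5 ← R5 − (9/8)·R3: [0, 0, 0, 107/8]
R5 ← R5 + (107/21)·R4: [0, 0, 0, 0]
The echelon form has 4 nonzero rows; the last pivot sits in the augmented column, so rank(M) = 3 but rank([M|b]) = 4.
Since the ranks differ, the system is inconsistent.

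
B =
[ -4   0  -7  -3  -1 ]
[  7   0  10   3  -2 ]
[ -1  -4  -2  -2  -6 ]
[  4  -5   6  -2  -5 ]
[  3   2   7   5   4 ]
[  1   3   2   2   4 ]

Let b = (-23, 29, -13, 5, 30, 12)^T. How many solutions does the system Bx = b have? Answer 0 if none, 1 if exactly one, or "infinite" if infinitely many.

1

Row reduce the augmented matrix [B | b].
R2 ← R2 + (7/4)·R1: [0, 0, -9/4, -9/4, -15/4, -45/4]
R3 ← R3 − (1/4)·R1: [0, -4, -1/4, -5/4, -23/4, -29/4]
R4 ← R4 + R1: [0, -5, -1, -5, -6, -18]
R5 ← R5 + (3/4)·R1: [0, 2, 7/4, 11/4, 13/4, 51/4]
R6 ← R6 + (1/4)·R1: [0, 3, 1/4, 5/4, 15/4, 25/4]
Swap R2 ↔ R3
R4 ← R4 − (5/4)·R2: [0, 0, -11/16, -55/16, 19/16, -143/16]
R5 ← R5 + (1/2)·R2: [0, 0, 13/8, 17/8, 3/8, 73/8]
R6 ← R6 + (3/4)·R2: [0, 0, 1/16, 5/16, -9/16, 13/16]
R4 ← R4 − (11/36)·R3: [0, 0, 0, -11/4, 7/3, -11/2]
R5 ← R5 + (13/18)·R3: [0, 0, 0, 1/2, -7/3, 1]
R6 ← R6 + (1/36)·R3: [0, 0, 0, 1/4, -2/3, 1/2]
R5 ← R5 + (2/11)·R4: [0, 0, 0, 0, -21/11, 0]
R6 ← R6 + (1/11)·R4: [0, 0, 0, 0, -5/11, 0]
R6 ← R6 − (5/21)·R5: [0, 0, 0, 0, 0, 0]
The echelon form has 5 nonzero rows, and every pivot lies in the first 5 columns, so rank(B) = rank([B|b]) = 5.
The system is consistent.
rank = 5 = number of unknowns, so the solution is unique.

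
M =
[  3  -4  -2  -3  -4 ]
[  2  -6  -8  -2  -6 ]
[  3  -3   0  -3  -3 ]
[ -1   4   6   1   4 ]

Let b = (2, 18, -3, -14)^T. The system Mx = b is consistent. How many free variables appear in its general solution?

Row reduce the augmented matrix [M | b].
R2 ← R2 − (2/3)·R1: [0, -10/3, -20/3, 0, -10/3, 50/3]
R3 ← R3 − R1: [0, 1, 2, 0, 1, -5]
R4 ← R4 + (1/3)·R1: [0, 8/3, 16/3, 0, 8/3, -40/3]
R3 ← R3 + (3/10)·R2: [0, 0, 0, 0, 0, 0]
R4 ← R4 + (4/5)·R2: [0, 0, 0, 0, 0, 0]
The echelon form has 2 nonzero rows, and every pivot lies in the first 5 columns, so rank(M) = rank([M|b]) = 2.
The system is consistent.
Free variables = (unknowns) − (rank) = 5 − 2 = 3.

3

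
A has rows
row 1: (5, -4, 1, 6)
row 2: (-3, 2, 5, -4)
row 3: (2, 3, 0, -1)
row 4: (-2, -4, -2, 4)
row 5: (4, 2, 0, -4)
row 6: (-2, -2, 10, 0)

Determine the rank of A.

4

Row reduce to echelon form.
R2 ← R2 + (3/5)·R1: [0, -2/5, 28/5, -2/5]
R3 ← R3 − (2/5)·R1: [0, 23/5, -2/5, -17/5]
R4 ← R4 + (2/5)·R1: [0, -28/5, -8/5, 32/5]
R5 ← R5 − (4/5)·R1: [0, 26/5, -4/5, -44/5]
R6 ← R6 + (2/5)·R1: [0, -18/5, 52/5, 12/5]
R3 ← R3 + (23/2)·R2: [0, 0, 64, -8]
R4 ← R4 − (14)·R2: [0, 0, -80, 12]
R5 ← R5 + (13)·R2: [0, 0, 72, -14]
R6 ← R6 − (9)·R2: [0, 0, -40, 6]
R4 ← R4 + (5/4)·R3: [0, 0, 0, 2]
R5 ← R5 − (9/8)·R3: [0, 0, 0, -5]
R6 ← R6 + (5/8)·R3: [0, 0, 0, 1]
R5 ← R5 + (5/2)·R4: [0, 0, 0, 0]
R6 ← R6 − (1/2)·R4: [0, 0, 0, 0]
Echelon form has 4 nonzero rows, so rank(A) = 4.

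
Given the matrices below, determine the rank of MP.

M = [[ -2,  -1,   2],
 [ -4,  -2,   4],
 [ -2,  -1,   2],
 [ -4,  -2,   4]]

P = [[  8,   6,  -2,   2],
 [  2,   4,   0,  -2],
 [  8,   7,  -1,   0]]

First compute MP:
[[ -2,  -2,   2,  -2],
 [ -4,  -4,   4,  -4],
 [ -2,  -2,   2,  -2],
 [ -4,  -4,   4,  -4]]
Now row reduce the product.
R2 ← R2 − (2)·R1: [0, 0, 0, 0]
R3 ← R3 − R1: [0, 0, 0, 0]
R4 ← R4 − (2)·R1: [0, 0, 0, 0]
1 nonzero row, so rank(MP) = 1.

1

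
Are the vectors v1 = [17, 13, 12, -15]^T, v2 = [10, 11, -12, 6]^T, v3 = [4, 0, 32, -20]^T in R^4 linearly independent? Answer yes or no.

Form the matrix with these vectors as rows and row reduce.
R2 ← R2 − (10/17)·R1: [0, 57/17, -324/17, 252/17]
R3 ← R3 − (4/17)·R1: [0, -52/17, 496/17, -280/17]
R3 ← R3 + (52/57)·R2: [0, 0, 224/19, -56/19]
3 nonzero rows, so the 3 vectors span a space of dimension 3.
Since 3 = 3, the vectors are linearly independent.

yes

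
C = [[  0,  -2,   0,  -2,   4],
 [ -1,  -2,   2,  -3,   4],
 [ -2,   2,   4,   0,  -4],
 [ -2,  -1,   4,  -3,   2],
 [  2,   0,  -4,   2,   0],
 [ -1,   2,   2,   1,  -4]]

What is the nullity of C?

Row reduce to echelon form.
Swap R1 ↔ R2
R3 ← R3 − (2)·R1: [0, 6, 0, 6, -12]
R4 ← R4 − (2)·R1: [0, 3, 0, 3, -6]
R5 ← R5 + (2)·R1: [0, -4, 0, -4, 8]
R6 ← R6 − R1: [0, 4, 0, 4, -8]
R3 ← R3 + (3)·R2: [0, 0, 0, 0, 0]
R4 ← R4 + (3/2)·R2: [0, 0, 0, 0, 0]
R5 ← R5 − (2)·R2: [0, 0, 0, 0, 0]
R6 ← R6 + (2)·R2: [0, 0, 0, 0, 0]
2 nonzero rows, so rank(C) = 2.
C has 5 columns; by rank–nullity, nullity = 5 − 2 = 3.

3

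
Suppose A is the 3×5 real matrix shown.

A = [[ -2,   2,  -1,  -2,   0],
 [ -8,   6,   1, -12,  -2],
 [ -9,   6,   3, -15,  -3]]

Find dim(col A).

2

Row reduce to echelon form.
R2 ← R2 − (4)·R1: [0, -2, 5, -4, -2]
R3 ← R3 − (9/2)·R1: [0, -3, 15/2, -6, -3]
R3 ← R3 − (3/2)·R2: [0, 0, 0, 0, 0]
Echelon form has 2 nonzero rows, so rank(A) = 2.
The column space has dimension equal to the rank: 2.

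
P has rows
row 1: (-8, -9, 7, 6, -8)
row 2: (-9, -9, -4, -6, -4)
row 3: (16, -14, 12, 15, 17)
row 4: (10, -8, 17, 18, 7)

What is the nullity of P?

Row reduce to echelon form.
R2 ← R2 − (9/8)·R1: [0, 9/8, -95/8, -51/4, 5]
R3 ← R3 + (2)·R1: [0, -32, 26, 27, 1]
R4 ← R4 + (5/4)·R1: [0, -77/4, 103/4, 51/2, -3]
R3 ← R3 + (256/9)·R2: [0, 0, -2806/9, -1007/3, 1289/9]
R4 ← R4 + (154/9)·R2: [0, 0, -1597/9, -578/3, 743/9]
R4 ← R4 − (1597/2806)·R3: [0, 0, 0, -4563/2806, 2925/2806]
4 nonzero rows, so rank(P) = 4.
P has 5 columns; by rank–nullity, nullity = 5 − 4 = 1.

1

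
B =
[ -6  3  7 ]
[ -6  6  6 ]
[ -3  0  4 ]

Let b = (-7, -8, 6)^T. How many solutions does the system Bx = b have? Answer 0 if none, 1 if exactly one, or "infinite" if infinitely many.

0

Row reduce the augmented matrix [B | b].
R2 ← R2 − R1: [0, 3, -1, -1]
R3 ← R3 − (1/2)·R1: [0, -3/2, 1/2, 19/2]
R3 ← R3 + (1/2)·R2: [0, 0, 0, 9]
The echelon form has 3 nonzero rows; the last pivot sits in the augmented column, so rank(B) = 2 but rank([B|b]) = 3.
Since the ranks differ, the system is inconsistent.
It has no solutions.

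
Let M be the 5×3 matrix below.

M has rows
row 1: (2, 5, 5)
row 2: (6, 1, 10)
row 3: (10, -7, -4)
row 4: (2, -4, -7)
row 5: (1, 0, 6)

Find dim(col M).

Row reduce to echelon form.
R2 ← R2 − (3)·R1: [0, -14, -5]
R3 ← R3 − (5)·R1: [0, -32, -29]
R4 ← R4 − R1: [0, -9, -12]
R5 ← R5 − (1/2)·R1: [0, -5/2, 7/2]
R3 ← R3 − (16/7)·R2: [0, 0, -123/7]
R4 ← R4 − (9/14)·R2: [0, 0, -123/14]
R5 ← R5 − (5/28)·R2: [0, 0, 123/28]
R4 ← R4 − (1/2)·R3: [0, 0, 0]
R5 ← R5 + (1/4)·R3: [0, 0, 0]
Echelon form has 3 nonzero rows, so rank(M) = 3.
The column space has dimension equal to the rank: 3.

3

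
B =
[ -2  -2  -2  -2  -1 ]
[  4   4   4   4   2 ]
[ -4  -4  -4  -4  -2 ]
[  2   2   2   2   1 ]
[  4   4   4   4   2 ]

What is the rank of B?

1

Row reduce to echelon form.
R2 ← R2 + (2)·R1: [0, 0, 0, 0, 0]
R3 ← R3 − (2)·R1: [0, 0, 0, 0, 0]
R4 ← R4 + R1: [0, 0, 0, 0, 0]
R5 ← R5 + (2)·R1: [0, 0, 0, 0, 0]
Echelon form has 1 nonzero row, so rank(B) = 1.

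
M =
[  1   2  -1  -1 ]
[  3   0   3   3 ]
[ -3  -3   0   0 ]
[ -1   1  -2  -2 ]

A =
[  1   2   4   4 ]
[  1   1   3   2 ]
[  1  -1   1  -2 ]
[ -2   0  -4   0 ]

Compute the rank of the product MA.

2

First compute MA:
[[  4,   5,  13,  10],
 [  0,   3,   3,   6],
 [ -6,  -9, -21, -18],
 [  2,   1,   5,   2]]
Now row reduce the product.
R3 ← R3 + (3/2)·R1: [0, -3/2, -3/2, -3]
R4 ← R4 − (1/2)·R1: [0, -3/2, -3/2, -3]
R3 ← R3 + (1/2)·R2: [0, 0, 0, 0]
R4 ← R4 + (1/2)·R2: [0, 0, 0, 0]
2 nonzero rows, so rank(MA) = 2.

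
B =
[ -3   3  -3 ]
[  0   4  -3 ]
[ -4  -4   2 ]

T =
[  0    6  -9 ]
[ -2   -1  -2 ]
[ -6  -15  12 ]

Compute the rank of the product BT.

2

First compute BT:
[[ 12,  24, -15],
 [ 10,  41, -44],
 [ -4, -50,  68]]
Now row reduce the product.
R2 ← R2 − (5/6)·R1: [0, 21, -63/2]
R3 ← R3 + (1/3)·R1: [0, -42, 63]
R3 ← R3 + (2)·R2: [0, 0, 0]
2 nonzero rows, so rank(BT) = 2.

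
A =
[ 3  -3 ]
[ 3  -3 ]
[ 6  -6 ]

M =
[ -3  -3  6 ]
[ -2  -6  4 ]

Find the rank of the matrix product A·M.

First compute AM:
[[ -3,   9,   6],
 [ -3,   9,   6],
 [ -6,  18,  12]]
Now row reduce the product.
R2 ← R2 − R1: [0, 0, 0]
R3 ← R3 − (2)·R1: [0, 0, 0]
1 nonzero row, so rank(AM) = 1.

1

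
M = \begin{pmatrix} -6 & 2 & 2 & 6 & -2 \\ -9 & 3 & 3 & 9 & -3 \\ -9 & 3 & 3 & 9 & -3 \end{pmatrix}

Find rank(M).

1

Row reduce to echelon form.
R2 ← R2 − (3/2)·R1: [0, 0, 0, 0, 0]
R3 ← R3 − (3/2)·R1: [0, 0, 0, 0, 0]
Echelon form has 1 nonzero row, so rank(M) = 1.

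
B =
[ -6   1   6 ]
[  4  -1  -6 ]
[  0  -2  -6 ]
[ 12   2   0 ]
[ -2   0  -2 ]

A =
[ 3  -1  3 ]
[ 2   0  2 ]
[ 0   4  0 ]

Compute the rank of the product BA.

2

First compute BA:
[[-16,  30, -16],
 [ 10, -28,  10],
 [ -4, -24,  -4],
 [ 40, -12,  40],
 [ -6,  -6,  -6]]
Now row reduce the product.
R2 ← R2 + (5/8)·R1: [0, -37/4, 0]
R3 ← R3 − (1/4)·R1: [0, -63/2, 0]
R4 ← R4 + (5/2)·R1: [0, 63, 0]
R5 ← R5 − (3/8)·R1: [0, -69/4, 0]
R3 ← R3 − (126/37)·R2: [0, 0, 0]
R4 ← R4 + (252/37)·R2: [0, 0, 0]
R5 ← R5 − (69/37)·R2: [0, 0, 0]
2 nonzero rows, so rank(BA) = 2.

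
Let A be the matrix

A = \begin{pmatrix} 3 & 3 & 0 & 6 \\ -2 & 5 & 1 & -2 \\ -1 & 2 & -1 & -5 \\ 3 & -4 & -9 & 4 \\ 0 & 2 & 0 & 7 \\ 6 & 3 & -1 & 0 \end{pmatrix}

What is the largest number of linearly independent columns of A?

4

Row reduce to echelon form.
R2 ← R2 + (2/3)·R1: [0, 7, 1, 2]
R3 ← R3 + (1/3)·R1: [0, 3, -1, -3]
R4 ← R4 − R1: [0, -7, -9, -2]
R6 ← R6 − (2)·R1: [0, -3, -1, -12]
R3 ← R3 − (3/7)·R2: [0, 0, -10/7, -27/7]
R4 ← R4 + R2: [0, 0, -8, 0]
R5 ← R5 − (2/7)·R2: [0, 0, -2/7, 45/7]
R6 ← R6 + (3/7)·R2: [0, 0, -4/7, -78/7]
R4 ← R4 − (28/5)·R3: [0, 0, 0, 108/5]
R5 ← R5 − (1/5)·R3: [0, 0, 0, 36/5]
R6 ← R6 − (2/5)·R3: [0, 0, 0, -48/5]
R5 ← R5 − (1/3)·R4: [0, 0, 0, 0]
R6 ← R6 + (4/9)·R4: [0, 0, 0, 0]
Echelon form has 4 nonzero rows, so rank(A) = 4.
The rank gives the maximum number of linearly independent columns: 4.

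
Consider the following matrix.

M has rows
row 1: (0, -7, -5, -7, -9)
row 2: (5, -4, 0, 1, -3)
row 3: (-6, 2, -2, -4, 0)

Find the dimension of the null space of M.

3

Row reduce to echelon form.
Swap R1 ↔ R2
R3 ← R3 + (6/5)·R1: [0, -14/5, -2, -14/5, -18/5]
R3 ← R3 − (2/5)·R2: [0, 0, 0, 0, 0]
2 nonzero rows, so rank(M) = 2.
M has 5 columns; by rank–nullity, nullity = 5 − 2 = 3.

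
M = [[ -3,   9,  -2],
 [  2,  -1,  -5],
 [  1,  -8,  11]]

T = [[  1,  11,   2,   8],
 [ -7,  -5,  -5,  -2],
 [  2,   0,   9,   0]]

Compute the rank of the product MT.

First compute MT:
[[-70, -78, -69, -42],
 [ -1,  27, -36,  18],
 [ 79,  51, 141,  24]]
Now row reduce the product.
R2 ← R2 − (1/70)·R1: [0, 984/35, -2451/70, 93/5]
R3 ← R3 + (79/70)·R1: [0, -1296/35, 4419/70, -117/5]
R3 ← R3 + (54/41)·R2: [0, 0, 1395/82, 45/41]
3 nonzero rows, so rank(MT) = 3.

3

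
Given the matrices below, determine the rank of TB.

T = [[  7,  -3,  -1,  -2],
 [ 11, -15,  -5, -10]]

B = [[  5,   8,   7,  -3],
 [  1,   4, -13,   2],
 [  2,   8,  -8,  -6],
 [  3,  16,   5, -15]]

First compute TB:
[[ 24,   4,  86,   9],
 [  0, -172, 262, 117]]
Now row reduce the product.
2 nonzero rows, so rank(TB) = 2.

2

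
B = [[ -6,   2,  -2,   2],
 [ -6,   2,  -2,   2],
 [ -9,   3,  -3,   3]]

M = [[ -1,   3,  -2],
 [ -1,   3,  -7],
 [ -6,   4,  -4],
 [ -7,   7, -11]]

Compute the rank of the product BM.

First compute BM:
[[  2,  -6, -16],
 [  2,  -6, -16],
 [  3,  -9, -24]]
Now row reduce the product.
R2 ← R2 − R1: [0, 0, 0]
R3 ← R3 − (3/2)·R1: [0, 0, 0]
1 nonzero row, so rank(BM) = 1.

1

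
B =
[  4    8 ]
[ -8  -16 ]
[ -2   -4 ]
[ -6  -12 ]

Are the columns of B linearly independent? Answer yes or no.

no

Row reduce B to echelon form.
R2 ← R2 + (2)·R1: [0, 0]
R3 ← R3 + (1/2)·R1: [0, 0]
R4 ← R4 + (3/2)·R1: [0, 0]
1 pivot among 2 columns.
Only 1 < 2 pivot columns, so the columns are linearly dependent.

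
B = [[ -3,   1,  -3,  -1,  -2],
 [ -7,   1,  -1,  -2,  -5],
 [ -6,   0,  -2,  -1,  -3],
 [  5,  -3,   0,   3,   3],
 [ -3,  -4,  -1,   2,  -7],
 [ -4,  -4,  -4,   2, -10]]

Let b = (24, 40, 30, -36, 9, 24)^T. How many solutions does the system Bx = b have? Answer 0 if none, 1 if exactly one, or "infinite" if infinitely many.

infinite

Row reduce the augmented matrix [B | b].
R2 ← R2 − (7/3)·R1: [0, -4/3, 6, 1/3, -1/3, -16]
R3 ← R3 − (2)·R1: [0, -2, 4, 1, 1, -18]
R4 ← R4 + (5/3)·R1: [0, -4/3, -5, 4/3, -1/3, 4]
R5 ← R5 − R1: [0, -5, 2, 3, -5, -15]
R6 ← R6 − (4/3)·R1: [0, -16/3, 0, 10/3, -22/3, -8]
R3 ← R3 − (3/2)·R2: [0, 0, -5, 1/2, 3/2, 6]
R4 ← R4 − R2: [0, 0, -11, 1, 0, 20]
R5 ← R5 − (15/4)·R2: [0, 0, -41/2, 7/4, -15/4, 45]
R6 ← R6 − (4)·R2: [0, 0, -24, 2, -6, 56]
R4 ← R4 − (11/5)·R3: [0, 0, 0, -1/10, -33/10, 34/5]
R5 ← R5 − (41/10)·R3: [0, 0, 0, -3/10, -99/10, 102/5]
R6 ← R6 − (24/5)·R3: [0, 0, 0, -2/5, -66/5, 136/5]
R5 ← R5 − (3)·R4: [0, 0, 0, 0, 0, 0]
R6 ← R6 − (4)·R4: [0, 0, 0, 0, 0, 0]
The echelon form has 4 nonzero rows, and every pivot lies in the first 5 columns, so rank(B) = rank([B|b]) = 4.
The system is consistent.
rank = 4 < 5 unknowns, so there are infinitely many solutions.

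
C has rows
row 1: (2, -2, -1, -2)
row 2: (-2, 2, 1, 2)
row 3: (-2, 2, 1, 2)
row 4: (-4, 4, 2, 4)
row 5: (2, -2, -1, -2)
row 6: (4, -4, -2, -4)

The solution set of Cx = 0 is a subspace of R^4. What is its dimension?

3

Row reduce to echelon form.
R2 ← R2 + R1: [0, 0, 0, 0]
R3 ← R3 + R1: [0, 0, 0, 0]
R4 ← R4 + (2)·R1: [0, 0, 0, 0]
R5 ← R5 − R1: [0, 0, 0, 0]
R6 ← R6 − (2)·R1: [0, 0, 0, 0]
1 nonzero row, so rank(C) = 1.
C has 4 columns; by rank–nullity, nullity = 4 − 1 = 3.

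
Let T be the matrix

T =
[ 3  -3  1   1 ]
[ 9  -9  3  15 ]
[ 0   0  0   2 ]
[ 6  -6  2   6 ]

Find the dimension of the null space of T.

Row reduce to echelon form.
R2 ← R2 − (3)·R1: [0, 0, 0, 12]
R4 ← R4 − (2)·R1: [0, 0, 0, 4]
R3 ← R3 − (1/6)·R2: [0, 0, 0, 0]
R4 ← R4 − (1/3)·R2: [0, 0, 0, 0]
2 nonzero rows, so rank(T) = 2.
T has 4 columns; by rank–nullity, nullity = 4 − 2 = 2.

2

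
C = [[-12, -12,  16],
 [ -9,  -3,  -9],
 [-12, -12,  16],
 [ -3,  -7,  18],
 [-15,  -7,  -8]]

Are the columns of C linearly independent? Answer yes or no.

Row reduce C to echelon form.
R2 ← R2 − (3/4)·R1: [0, 6, -21]
R3 ← R3 − R1: [0, 0, 0]
R4 ← R4 − (1/4)·R1: [0, -4, 14]
R5 ← R5 − (5/4)·R1: [0, 8, -28]
R4 ← R4 + (2/3)·R2: [0, 0, 0]
R5 ← R5 − (4/3)·R2: [0, 0, 0]
2 pivots among 3 columns.
Only 2 < 3 pivot columns, so the columns are linearly dependent.

no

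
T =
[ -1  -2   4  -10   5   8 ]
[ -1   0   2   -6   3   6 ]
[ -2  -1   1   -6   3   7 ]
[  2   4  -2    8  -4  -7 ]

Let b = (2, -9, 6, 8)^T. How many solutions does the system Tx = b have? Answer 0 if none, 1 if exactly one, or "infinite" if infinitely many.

0

Row reduce the augmented matrix [T | b].
R2 ← R2 − R1: [0, 2, -2, 4, -2, -2, -11]
R3 ← R3 − (2)·R1: [0, 3, -7, 14, -7, -9, 2]
R4 ← R4 + (2)·R1: [0, 0, 6, -12, 6, 9, 12]
R3 ← R3 − (3/2)·R2: [0, 0, -4, 8, -4, -6, 37/2]
R4 ← R4 + (3/2)·R3: [0, 0, 0, 0, 0, 0, 159/4]
The echelon form has 4 nonzero rows; the last pivot sits in the augmented column, so rank(T) = 3 but rank([T|b]) = 4.
Since the ranks differ, the system is inconsistent.
It has no solutions.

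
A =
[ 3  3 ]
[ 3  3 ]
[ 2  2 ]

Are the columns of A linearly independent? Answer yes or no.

Row reduce A to echelon form.
R2 ← R2 − R1: [0, 0]
R3 ← R3 − (2/3)·R1: [0, 0]
1 pivot among 2 columns.
Only 1 < 2 pivot columns, so the columns are linearly dependent.

no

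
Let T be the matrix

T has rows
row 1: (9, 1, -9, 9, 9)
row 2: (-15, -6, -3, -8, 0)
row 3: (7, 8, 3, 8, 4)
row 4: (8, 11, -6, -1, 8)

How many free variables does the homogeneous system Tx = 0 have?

1

Row reduce to echelon form.
R2 ← R2 + (5/3)·R1: [0, -13/3, -18, 7, 15]
R3 ← R3 − (7/9)·R1: [0, 65/9, 10, 1, -3]
R4 ← R4 − (8/9)·R1: [0, 91/9, 2, -9, 0]
R3 ← R3 + (5/3)·R2: [0, 0, -20, 38/3, 22]
R4 ← R4 + (7/3)·R2: [0, 0, -40, 22/3, 35]
R4 ← R4 − (2)·R3: [0, 0, 0, -18, -9]
4 nonzero rows, so rank(T) = 4.
T has 5 columns; by rank–nullity, nullity = 5 − 4 = 1.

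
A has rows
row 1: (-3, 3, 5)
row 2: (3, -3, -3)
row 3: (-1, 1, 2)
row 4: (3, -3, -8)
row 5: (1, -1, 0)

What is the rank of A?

2

Row reduce to echelon form.
R2 ← R2 + R1: [0, 0, 2]
R3 ← R3 − (1/3)·R1: [0, 0, 1/3]
R4 ← R4 + R1: [0, 0, -3]
R5 ← R5 + (1/3)·R1: [0, 0, 5/3]
R3 ← R3 − (1/6)·R2: [0, 0, 0]
R4 ← R4 + (3/2)·R2: [0, 0, 0]
R5 ← R5 − (5/6)·R2: [0, 0, 0]
Echelon form has 2 nonzero rows, so rank(A) = 2.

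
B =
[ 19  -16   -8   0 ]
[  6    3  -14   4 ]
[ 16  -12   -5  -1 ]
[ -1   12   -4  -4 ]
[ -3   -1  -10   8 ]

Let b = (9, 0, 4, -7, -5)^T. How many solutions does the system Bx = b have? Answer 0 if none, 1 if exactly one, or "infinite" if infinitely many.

Row reduce the augmented matrix [B | b].
R2 ← R2 − (6/19)·R1: [0, 153/19, -218/19, 4, -54/19]
R3 ← R3 − (16/19)·R1: [0, 28/19, 33/19, -1, -68/19]
R4 ← R4 + (1/19)·R1: [0, 212/19, -84/19, -4, -124/19]
R5 ← R5 + (3/19)·R1: [0, -67/19, -214/19, 8, -68/19]
R3 ← R3 − (28/153)·R2: [0, 0, 587/153, -265/153, -52/17]
R4 ← R4 − (212/153)·R2: [0, 0, 1756/153, -1460/153, -44/17]
R5 ← R5 + (67/153)·R2: [0, 0, -2492/153, 1492/153, -82/17]
R4 ← R4 − (1756/587)·R3: [0, 0, 0, -2560/587, 3852/587]
R5 ← R5 + (2492/587)·R3: [0, 0, 0, 1408/587, -10454/587]
R5 ← R5 + (11/20)·R4: [0, 0, 0, 0, -71/5]
The echelon form has 5 nonzero rows; the last pivot sits in the augmented column, so rank(B) = 4 but rank([B|b]) = 5.
Since the ranks differ, the system is inconsistent.
It has no solutions.

0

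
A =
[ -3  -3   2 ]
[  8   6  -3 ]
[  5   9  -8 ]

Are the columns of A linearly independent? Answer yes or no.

Row reduce A to echelon form.
R2 ← R2 + (8/3)·R1: [0, -2, 7/3]
R3 ← R3 + (5/3)·R1: [0, 4, -14/3]
R3 ← R3 + (2)·R2: [0, 0, 0]
2 pivots among 3 columns.
Only 2 < 3 pivot columns, so the columns are linearly dependent.

no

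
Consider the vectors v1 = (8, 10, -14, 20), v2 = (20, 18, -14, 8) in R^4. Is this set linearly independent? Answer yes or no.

Form the matrix with these vectors as rows and row reduce.
R2 ← R2 − (5/2)·R1: [0, -7, 21, -42]
2 nonzero rows, so the 2 vectors span a space of dimension 2.
Since 2 = 2, the vectors are linearly independent.

yes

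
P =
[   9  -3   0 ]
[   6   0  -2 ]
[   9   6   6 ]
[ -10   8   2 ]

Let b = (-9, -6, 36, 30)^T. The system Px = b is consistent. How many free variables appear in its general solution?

Row reduce the augmented matrix [P | b].
R2 ← R2 − (2/3)·R1: [0, 2, -2, 0]
R3 ← R3 − R1: [0, 9, 6, 45]
R4 ← R4 + (10/9)·R1: [0, 14/3, 2, 20]
R3 ← R3 − (9/2)·R2: [0, 0, 15, 45]
R4 ← R4 − (7/3)·R2: [0, 0, 20/3, 20]
R4 ← R4 − (4/9)·R3: [0, 0, 0, 0]
The echelon form has 3 nonzero rows, and every pivot lies in the first 3 columns, so rank(P) = rank([P|b]) = 3.
The system is consistent.
Free variables = (unknowns) − (rank) = 3 − 3 = 0.

0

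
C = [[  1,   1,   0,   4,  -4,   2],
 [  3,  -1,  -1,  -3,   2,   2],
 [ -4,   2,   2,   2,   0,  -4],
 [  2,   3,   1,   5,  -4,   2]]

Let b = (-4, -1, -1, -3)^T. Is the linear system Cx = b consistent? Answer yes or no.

no

Row reduce the augmented matrix [C | b].
R2 ← R2 − (3)·R1: [0, -4, -1, -15, 14, -4, 11]
R3 ← R3 + (4)·R1: [0, 6, 2, 18, -16, 4, -17]
R4 ← R4 − (2)·R1: [0, 1, 1, -3, 4, -2, 5]
R3 ← R3 + (3/2)·R2: [0, 0, 1/2, -9/2, 5, -2, -1/2]
R4 ← R4 + (1/4)·R2: [0, 0, 3/4, -27/4, 15/2, -3, 31/4]
R4 ← R4 − (3/2)·R3: [0, 0, 0, 0, 0, 0, 17/2]
The echelon form has 4 nonzero rows; the last pivot sits in the augmented column, so rank(C) = 3 but rank([C|b]) = 4.
Since the ranks differ, the system is inconsistent.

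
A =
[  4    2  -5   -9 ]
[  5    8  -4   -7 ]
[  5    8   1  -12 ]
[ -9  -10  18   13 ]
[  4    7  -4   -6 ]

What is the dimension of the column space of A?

Row reduce to echelon form.
R2 ← R2 − (5/4)·R1: [0, 11/2, 9/4, 17/4]
R3 ← R3 − (5/4)·R1: [0, 11/2, 29/4, -3/4]
R4 ← R4 + (9/4)·R1: [0, -11/2, 27/4, -29/4]
R5 ← R5 − R1: [0, 5, 1, 3]
R3 ← R3 − R2: [0, 0, 5, -5]
R4 ← R4 + R2: [0, 0, 9, -3]
R5 ← R5 − (10/11)·R2: [0, 0, -23/22, -19/22]
R4 ← R4 − (9/5)·R3: [0, 0, 0, 6]
R5 ← R5 + (23/110)·R3: [0, 0, 0, -21/11]
R5 ← R5 + (7/22)·R4: [0, 0, 0, 0]
Echelon form has 4 nonzero rows, so rank(A) = 4.
The column space has dimension equal to the rank: 4.

4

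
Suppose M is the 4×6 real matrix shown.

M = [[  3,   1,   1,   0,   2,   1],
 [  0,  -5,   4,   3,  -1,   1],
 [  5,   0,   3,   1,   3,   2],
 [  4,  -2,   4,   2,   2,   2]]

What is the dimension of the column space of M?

2

Row reduce to echelon form.
R3 ← R3 − (5/3)·R1: [0, -5/3, 4/3, 1, -1/3, 1/3]
R4 ← R4 − (4/3)·R1: [0, -10/3, 8/3, 2, -2/3, 2/3]
R3 ← R3 − (1/3)·R2: [0, 0, 0, 0, 0, 0]
R4 ← R4 − (2/3)·R2: [0, 0, 0, 0, 0, 0]
Echelon form has 2 nonzero rows, so rank(M) = 2.
The column space has dimension equal to the rank: 2.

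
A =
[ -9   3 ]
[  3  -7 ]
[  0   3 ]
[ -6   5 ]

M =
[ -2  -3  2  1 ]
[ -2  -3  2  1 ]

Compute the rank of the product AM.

1

First compute AM:
[[ 12,  18, -12,  -6],
 [  8,  12,  -8,  -4],
 [ -6,  -9,   6,   3],
 [  2,   3,  -2,  -1]]
Now row reduce the product.
R2 ← R2 − (2/3)·R1: [0, 0, 0, 0]
R3 ← R3 + (1/2)·R1: [0, 0, 0, 0]
R4 ← R4 − (1/6)·R1: [0, 0, 0, 0]
1 nonzero row, so rank(AM) = 1.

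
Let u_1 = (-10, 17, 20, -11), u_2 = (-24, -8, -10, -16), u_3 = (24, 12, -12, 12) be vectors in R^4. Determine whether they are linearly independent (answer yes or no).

yes

Form the matrix with these vectors as rows and row reduce.
R2 ← R2 − (12/5)·R1: [0, -244/5, -58, 52/5]
R3 ← R3 + (12/5)·R1: [0, 264/5, 36, -72/5]
R3 ← R3 + (66/61)·R2: [0, 0, -1632/61, -192/61]
3 nonzero rows, so the 3 vectors span a space of dimension 3.
Since 3 = 3, the vectors are linearly independent.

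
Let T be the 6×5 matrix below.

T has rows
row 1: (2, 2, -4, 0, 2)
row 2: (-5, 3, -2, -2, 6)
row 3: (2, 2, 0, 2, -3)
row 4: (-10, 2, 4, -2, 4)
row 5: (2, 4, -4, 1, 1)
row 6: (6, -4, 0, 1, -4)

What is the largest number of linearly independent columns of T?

3

Row reduce to echelon form.
R2 ← R2 + (5/2)·R1: [0, 8, -12, -2, 11]
R3 ← R3 − R1: [0, 0, 4, 2, -5]
R4 ← R4 + (5)·R1: [0, 12, -16, -2, 14]
R5 ← R5 − R1: [0, 2, 0, 1, -1]
R6 ← R6 − (3)·R1: [0, -10, 12, 1, -10]
R4 ← R4 − (3/2)·R2: [0, 0, 2, 1, -5/2]
R5 ← R5 − (1/4)·R2: [0, 0, 3, 3/2, -15/4]
R6 ← R6 + (5/4)·R2: [0, 0, -3, -3/2, 15/4]
R4 ← R4 − (1/2)·R3: [0, 0, 0, 0, 0]
R5 ← R5 − (3/4)·R3: [0, 0, 0, 0, 0]
R6 ← R6 + (3/4)·R3: [0, 0, 0, 0, 0]
Echelon form has 3 nonzero rows, so rank(T) = 3.
The rank gives the maximum number of linearly independent columns: 3.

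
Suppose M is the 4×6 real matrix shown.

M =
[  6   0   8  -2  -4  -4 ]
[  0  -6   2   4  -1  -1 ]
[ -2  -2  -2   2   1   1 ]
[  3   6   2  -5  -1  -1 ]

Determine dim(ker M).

Row reduce to echelon form.
R3 ← R3 + (1/3)·R1: [0, -2, 2/3, 4/3, -1/3, -1/3]
R4 ← R4 − (1/2)·R1: [0, 6, -2, -4, 1, 1]
R3 ← R3 − (1/3)·R2: [0, 0, 0, 0, 0, 0]
R4 ← R4 + R2: [0, 0, 0, 0, 0, 0]
2 nonzero rows, so rank(M) = 2.
M has 6 columns; by rank–nullity, nullity = 6 − 2 = 4.

4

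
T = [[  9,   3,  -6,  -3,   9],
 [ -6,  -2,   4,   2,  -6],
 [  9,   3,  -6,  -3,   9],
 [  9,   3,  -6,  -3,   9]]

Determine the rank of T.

1

Row reduce to echelon form.
R2 ← R2 + (2/3)·R1: [0, 0, 0, 0, 0]
R3 ← R3 − R1: [0, 0, 0, 0, 0]
R4 ← R4 − R1: [0, 0, 0, 0, 0]
Echelon form has 1 nonzero row, so rank(T) = 1.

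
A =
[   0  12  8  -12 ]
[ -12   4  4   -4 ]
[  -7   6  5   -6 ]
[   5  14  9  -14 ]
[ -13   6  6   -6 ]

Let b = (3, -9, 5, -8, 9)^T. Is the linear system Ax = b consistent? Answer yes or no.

no

Row reduce the augmented matrix [A | b].
Swap R1 ↔ R2
R3 ← R3 − (7/12)·R1: [0, 11/3, 8/3, -11/3, 41/4]
R4 ← R4 + (5/12)·R1: [0, 47/3, 32/3, -47/3, -47/4]
R5 ← R5 − (13/12)·R1: [0, 5/3, 5/3, -5/3, 75/4]
R3 ← R3 − (11/36)·R2: [0, 0, 2/9, 0, 28/3]
R4 ← R4 − (47/36)·R2: [0, 0, 2/9, 0, -47/3]
R5 ← R5 − (5/36)·R2: [0, 0, 5/9, 0, 55/3]
R4 ← R4 − R3: [0, 0, 0, 0, -25]
R5 ← R5 − (5/2)·R3: [0, 0, 0, 0, -5]
R5 ← R5 − (1/5)·R4: [0, 0, 0, 0, 0]
The echelon form has 4 nonzero rows; the last pivot sits in the augmented column, so rank(A) = 3 but rank([A|b]) = 4.
Since the ranks differ, the system is inconsistent.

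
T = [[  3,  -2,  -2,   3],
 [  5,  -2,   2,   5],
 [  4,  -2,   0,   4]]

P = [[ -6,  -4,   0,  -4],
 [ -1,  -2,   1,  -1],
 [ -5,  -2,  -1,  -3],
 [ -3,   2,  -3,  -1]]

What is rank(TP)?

First compute TP:
[[-15,   2,  -9,  -7],
 [-53, -10, -19, -29],
 [-34,  -4, -14, -18]]
Now row reduce the product.
R2 ← R2 − (53/15)·R1: [0, -256/15, 64/5, -64/15]
R3 ← R3 − (34/15)·R1: [0, -128/15, 32/5, -32/15]
R3 ← R3 − (1/2)·R2: [0, 0, 0, 0]
2 nonzero rows, so rank(TP) = 2.

2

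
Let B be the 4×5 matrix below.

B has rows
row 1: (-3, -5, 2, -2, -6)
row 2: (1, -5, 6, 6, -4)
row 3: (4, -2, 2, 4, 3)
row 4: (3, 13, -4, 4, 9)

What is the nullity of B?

2

Row reduce to echelon form.
R2 ← R2 + (1/3)·R1: [0, -20/3, 20/3, 16/3, -6]
R3 ← R3 + (4/3)·R1: [0, -26/3, 14/3, 4/3, -5]
R4 ← R4 + R1: [0, 8, -2, 2, 3]
R3 ← R3 − (13/10)·R2: [0, 0, -4, -28/5, 14/5]
R4 ← R4 + (6/5)·R2: [0, 0, 6, 42/5, -21/5]
R4 ← R4 + (3/2)·R3: [0, 0, 0, 0, 0]
3 nonzero rows, so rank(B) = 3.
B has 5 columns; by rank–nullity, nullity = 5 − 3 = 2.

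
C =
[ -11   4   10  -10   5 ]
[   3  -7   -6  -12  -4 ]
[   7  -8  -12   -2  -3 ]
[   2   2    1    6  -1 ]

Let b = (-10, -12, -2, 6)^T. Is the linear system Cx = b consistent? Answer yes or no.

yes

Row reduce the augmented matrix [C | b].
R2 ← R2 + (3/11)·R1: [0, -65/11, -36/11, -162/11, -29/11, -162/11]
R3 ← R3 + (7/11)·R1: [0, -60/11, -62/11, -92/11, 2/11, -92/11]
R4 ← R4 + (2/11)·R1: [0, 30/11, 31/11, 46/11, -1/11, 46/11]
R3 ← R3 − (12/13)·R2: [0, 0, -34/13, 68/13, 34/13, 68/13]
R4 ← R4 + (6/13)·R2: [0, 0, 17/13, -34/13, -17/13, -34/13]
R4 ← R4 + (1/2)·R3: [0, 0, 0, 0, 0, 0]
The echelon form has 3 nonzero rows, and every pivot lies in the first 5 columns, so rank(C) = rank([C|b]) = 3.
The system is consistent.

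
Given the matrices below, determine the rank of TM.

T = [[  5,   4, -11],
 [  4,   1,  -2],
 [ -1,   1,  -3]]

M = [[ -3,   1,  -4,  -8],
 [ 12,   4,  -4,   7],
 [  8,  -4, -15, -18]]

3

First compute TM:
[[-55,  65, 129, 186],
 [-16,  16,  10,  11],
 [ -9,  15,  45,  69]]
Now row reduce the product.
R2 ← R2 − (16/55)·R1: [0, -32/11, -1514/55, -2371/55]
R3 ← R3 − (9/55)·R1: [0, 48/11, 1314/55, 2121/55]
R3 ← R3 + (3/2)·R2: [0, 0, -87/5, -261/10]
3 nonzero rows, so rank(TM) = 3.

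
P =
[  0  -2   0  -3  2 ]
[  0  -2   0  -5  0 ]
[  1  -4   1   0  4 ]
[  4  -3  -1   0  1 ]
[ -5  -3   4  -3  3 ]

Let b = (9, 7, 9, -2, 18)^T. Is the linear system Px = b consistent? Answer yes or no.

Row reduce the augmented matrix [P | b].
Swap R1 ↔ R3
R4 ← R4 − (4)·R1: [0, 13, -5, 0, -15, -38]
R5 ← R5 + (5)·R1: [0, -23, 9, -3, 23, 63]
R3 ← R3 − R2: [0, 0, 0, 2, 2, 2]
R4 ← R4 + (13/2)·R2: [0, 0, -5, -65/2, -15, 15/2]
R5 ← R5 − (23/2)·R2: [0, 0, 9, 109/2, 23, -35/2]
Swap R3 ↔ R4
R5 ← R5 + (9/5)·R3: [0, 0, 0, -4, -4, -4]
R5 ← R5 + (2)·R4: [0, 0, 0, 0, 0, 0]
The echelon form has 4 nonzero rows, and every pivot lies in the first 5 columns, so rank(P) = rank([P|b]) = 4.
The system is consistent.

yes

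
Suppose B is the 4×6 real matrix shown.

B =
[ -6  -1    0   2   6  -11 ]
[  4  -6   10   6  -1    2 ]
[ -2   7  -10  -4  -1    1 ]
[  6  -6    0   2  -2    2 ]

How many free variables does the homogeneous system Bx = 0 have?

Row reduce to echelon form.
R2 ← R2 + (2/3)·R1: [0, -20/3, 10, 22/3, 3, -16/3]
R3 ← R3 − (1/3)·R1: [0, 22/3, -10, -14/3, -3, 14/3]
R4 ← R4 + R1: [0, -7, 0, 4, 4, -9]
R3 ← R3 + (11/10)·R2: [0, 0, 1, 17/5, 3/10, -6/5]
R4 ← R4 − (21/20)·R2: [0, 0, -21/2, -37/10, 17/20, -17/5]
R4 ← R4 + (21/2)·R3: [0, 0, 0, 32, 4, -16]
4 nonzero rows, so rank(B) = 4.
B has 6 columns; by rank–nullity, nullity = 6 − 4 = 2.

2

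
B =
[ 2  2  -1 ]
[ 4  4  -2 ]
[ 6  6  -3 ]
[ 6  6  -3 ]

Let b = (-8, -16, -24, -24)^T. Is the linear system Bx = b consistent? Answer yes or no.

yes

Row reduce the augmented matrix [B | b].
R2 ← R2 − (2)·R1: [0, 0, 0, 0]
R3 ← R3 − (3)·R1: [0, 0, 0, 0]
R4 ← R4 − (3)·R1: [0, 0, 0, 0]
The echelon form has 1 nonzero rows, and every pivot lies in the first 3 columns, so rank(B) = rank([B|b]) = 1.
The system is consistent.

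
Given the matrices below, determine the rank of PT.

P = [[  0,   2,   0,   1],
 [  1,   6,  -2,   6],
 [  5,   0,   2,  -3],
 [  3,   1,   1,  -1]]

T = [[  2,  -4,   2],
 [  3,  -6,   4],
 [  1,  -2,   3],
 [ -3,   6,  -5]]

2

First compute PT:
[[  3,  -6,   3],
 [  0,   0, -10],
 [ 21, -42,  31],
 [ 13, -26,  18]]
Now row reduce the product.
R3 ← R3 − (7)·R1: [0, 0, 10]
R4 ← R4 − (13/3)·R1: [0, 0, 5]
R3 ← R3 + R2: [0, 0, 0]
R4 ← R4 + (1/2)·R2: [0, 0, 0]
2 nonzero rows, so rank(PT) = 2.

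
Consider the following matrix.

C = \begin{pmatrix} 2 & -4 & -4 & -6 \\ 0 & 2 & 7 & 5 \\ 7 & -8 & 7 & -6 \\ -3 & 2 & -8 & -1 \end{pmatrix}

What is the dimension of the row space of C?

Row reduce to echelon form.
R3 ← R3 − (7/2)·R1: [0, 6, 21, 15]
R4 ← R4 + (3/2)·R1: [0, -4, -14, -10]
R3 ← R3 − (3)·R2: [0, 0, 0, 0]
R4 ← R4 + (2)·R2: [0, 0, 0, 0]
Echelon form has 2 nonzero rows, so rank(C) = 2.
The row space has dimension equal to the rank: 2.

2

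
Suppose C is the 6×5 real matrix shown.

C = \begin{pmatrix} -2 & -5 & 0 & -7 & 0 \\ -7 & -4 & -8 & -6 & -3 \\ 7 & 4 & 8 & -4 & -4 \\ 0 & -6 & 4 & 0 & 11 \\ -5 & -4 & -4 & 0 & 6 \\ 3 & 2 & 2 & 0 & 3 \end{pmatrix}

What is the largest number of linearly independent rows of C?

Row reduce to echelon form.
R2 ← R2 − (7/2)·R1: [0, 27/2, -8, 37/2, -3]
R3 ← R3 + (7/2)·R1: [0, -27/2, 8, -57/2, -4]
R5 ← R5 − (5/2)·R1: [0, 17/2, -4, 35/2, 6]
R6 ← R6 + (3/2)·R1: [0, -11/2, 2, -21/2, 3]
R3 ← R3 + R2: [0, 0, 0, -10, -7]
R4 ← R4 + (4/9)·R2: [0, 0, 4/9, 74/9, 29/3]
R5 ← R5 − (17/27)·R2: [0, 0, 28/27, 158/27, 71/9]
R6 ← R6 + (11/27)·R2: [0, 0, -34/27, -80/27, 16/9]
Swap R3 ↔ R4
R5 ← R5 − (7/3)·R3: [0, 0, 0, -40/3, -44/3]
R6 ← R6 + (17/6)·R3: [0, 0, 0, 61/3, 175/6]
R5 ← R5 − (4/3)·R4: [0, 0, 0, 0, -16/3]
R6 ← R6 + (61/30)·R4: [0, 0, 0, 0, 224/15]
R6 ← R6 + (14/5)·R5: [0, 0, 0, 0, 0]
Echelon form has 5 nonzero rows, so rank(C) = 5.
The rank gives the maximum number of linearly independent rows: 5.

5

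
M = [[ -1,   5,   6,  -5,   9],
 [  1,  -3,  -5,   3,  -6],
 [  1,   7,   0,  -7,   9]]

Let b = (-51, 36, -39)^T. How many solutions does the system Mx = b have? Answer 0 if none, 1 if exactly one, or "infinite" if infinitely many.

Row reduce the augmented matrix [M | b].
R2 ← R2 + R1: [0, 2, 1, -2, 3, -15]
R3 ← R3 + R1: [0, 12, 6, -12, 18, -90]
R3 ← R3 − (6)·R2: [0, 0, 0, 0, 0, 0]
The echelon form has 2 nonzero rows, and every pivot lies in the first 5 columns, so rank(M) = rank([M|b]) = 2.
The system is consistent.
rank = 2 < 5 unknowns, so there are infinitely many solutions.

infinite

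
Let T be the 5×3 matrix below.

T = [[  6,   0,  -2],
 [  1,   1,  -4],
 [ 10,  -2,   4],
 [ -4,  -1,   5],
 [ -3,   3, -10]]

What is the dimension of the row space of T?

Row reduce to echelon form.
R2 ← R2 − (1/6)·R1: [0, 1, -11/3]
R3 ← R3 − (5/3)·R1: [0, -2, 22/3]
R4 ← R4 + (2/3)·R1: [0, -1, 11/3]
R5 ← R5 + (1/2)·R1: [0, 3, -11]
R3 ← R3 + (2)·R2: [0, 0, 0]
R4 ← R4 + R2: [0, 0, 0]
R5 ← R5 − (3)·R2: [0, 0, 0]
Echelon form has 2 nonzero rows, so rank(T) = 2.
The row space has dimension equal to the rank: 2.

2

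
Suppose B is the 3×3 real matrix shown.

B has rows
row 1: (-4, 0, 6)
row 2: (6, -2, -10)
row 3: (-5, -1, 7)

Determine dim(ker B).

Row reduce to echelon form.
R2 ← R2 + (3/2)·R1: [0, -2, -1]
R3 ← R3 − (5/4)·R1: [0, -1, -1/2]
R3 ← R3 − (1/2)·R2: [0, 0, 0]
2 nonzero rows, so rank(B) = 2.
B has 3 columns; by rank–nullity, nullity = 3 − 2 = 1.

1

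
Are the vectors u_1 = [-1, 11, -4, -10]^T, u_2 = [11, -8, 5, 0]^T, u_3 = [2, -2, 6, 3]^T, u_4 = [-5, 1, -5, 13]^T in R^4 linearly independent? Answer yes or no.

yes

Form the matrix with these vectors as rows and row reduce.
R2 ← R2 + (11)·R1: [0, 113, -39, -110]
R3 ← R3 + (2)·R1: [0, 20, -2, -17]
R4 ← R4 − (5)·R1: [0, -54, 15, 63]
R3 ← R3 − (20/113)·R2: [0, 0, 554/113, 279/113]
R4 ← R4 + (54/113)·R2: [0, 0, -411/113, 1179/113]
R4 ← R4 + (411/554)·R3: [0, 0, 0, 6795/554]
4 nonzero rows, so the 4 vectors span a space of dimension 4.
Since 4 = 4, the vectors are linearly independent.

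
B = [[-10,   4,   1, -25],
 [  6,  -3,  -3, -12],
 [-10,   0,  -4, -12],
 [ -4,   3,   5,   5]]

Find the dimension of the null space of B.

0

Row reduce to echelon form.
R2 ← R2 + (3/5)·R1: [0, -3/5, -12/5, -27]
R3 ← R3 − R1: [0, -4, -5, 13]
R4 ← R4 − (2/5)·R1: [0, 7/5, 23/5, 15]
R3 ← R3 − (20/3)·R2: [0, 0, 11, 193]
R4 ← R4 + (7/3)·R2: [0, 0, -1, -48]
R4 ← R4 + (1/11)·R3: [0, 0, 0, -335/11]
4 nonzero rows, so rank(B) = 4.
B has 4 columns; by rank–nullity, nullity = 4 − 4 = 0.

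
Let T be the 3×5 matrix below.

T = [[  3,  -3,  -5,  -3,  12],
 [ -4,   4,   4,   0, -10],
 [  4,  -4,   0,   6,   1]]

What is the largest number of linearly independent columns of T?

2

Row reduce to echelon form.
R2 ← R2 + (4/3)·R1: [0, 0, -8/3, -4, 6]
R3 ← R3 − (4/3)·R1: [0, 0, 20/3, 10, -15]
R3 ← R3 + (5/2)·R2: [0, 0, 0, 0, 0]
Echelon form has 2 nonzero rows, so rank(T) = 2.
The rank gives the maximum number of linearly independent columns: 2.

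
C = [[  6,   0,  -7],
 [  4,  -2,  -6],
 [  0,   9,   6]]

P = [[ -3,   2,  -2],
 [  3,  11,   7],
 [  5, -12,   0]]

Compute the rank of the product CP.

2

First compute CP:
[[-53,  96, -12],
 [-48,  58, -22],
 [ 57,  27,  63]]
Now row reduce the product.
R2 ← R2 − (48/53)·R1: [0, -1534/53, -590/53]
R3 ← R3 + (57/53)·R1: [0, 6903/53, 2655/53]
R3 ← R3 + (9/2)·R2: [0, 0, 0]
2 nonzero rows, so rank(CP) = 2.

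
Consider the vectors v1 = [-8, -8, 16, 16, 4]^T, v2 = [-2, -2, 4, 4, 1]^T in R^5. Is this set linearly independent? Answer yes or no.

Form the matrix with these vectors as rows and row reduce.
R2 ← R2 − (1/4)·R1: [0, 0, 0, 0, 0]
1 nonzero row, so the 2 vectors span a space of dimension 1.
Since 1 < 2, the vectors are linearly dependent.

no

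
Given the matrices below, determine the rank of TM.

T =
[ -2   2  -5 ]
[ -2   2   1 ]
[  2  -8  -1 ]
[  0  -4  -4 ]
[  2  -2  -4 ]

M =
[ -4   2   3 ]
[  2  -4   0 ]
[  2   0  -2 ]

2

First compute TM:
[[  2, -12,   4],
 [ 14, -12,  -8],
 [-26,  36,   8],
 [-16,  16,   8],
 [-20,  12,  14]]
Now row reduce the product.
R2 ← R2 − (7)·R1: [0, 72, -36]
R3 ← R3 + (13)·R1: [0, -120, 60]
R4 ← R4 + (8)·R1: [0, -80, 40]
R5 ← R5 + (10)·R1: [0, -108, 54]
R3 ← R3 + (5/3)·R2: [0, 0, 0]
R4 ← R4 + (10/9)·R2: [0, 0, 0]
R5 ← R5 + (3/2)·R2: [0, 0, 0]
2 nonzero rows, so rank(TM) = 2.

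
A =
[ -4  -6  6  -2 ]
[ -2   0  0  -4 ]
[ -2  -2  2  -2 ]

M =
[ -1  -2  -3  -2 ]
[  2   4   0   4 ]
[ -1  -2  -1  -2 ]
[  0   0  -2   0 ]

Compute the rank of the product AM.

First compute AM:
[[-14, -28,  10, -28],
 [  2,   4,  14,   4],
 [ -4,  -8,   8,  -8]]
Now row reduce the product.
R2 ← R2 + (1/7)·R1: [0, 0, 108/7, 0]
R3 ← R3 − (2/7)·R1: [0, 0, 36/7, 0]
R3 ← R3 − (1/3)·R2: [0, 0, 0, 0]
2 nonzero rows, so rank(AM) = 2.

2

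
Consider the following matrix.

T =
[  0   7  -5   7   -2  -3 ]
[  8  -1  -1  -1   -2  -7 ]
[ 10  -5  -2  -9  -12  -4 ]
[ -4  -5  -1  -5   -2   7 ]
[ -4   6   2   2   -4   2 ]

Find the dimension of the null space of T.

Row reduce to echelon form.
Swap R1 ↔ R2
R3 ← R3 − (5/4)·R1: [0, -15/4, -3/4, -31/4, -19/2, 19/4]
R4 ← R4 + (1/2)·R1: [0, -11/2, -3/2, -11/2, -3, 7/2]
R5 ← R5 + (1/2)·R1: [0, 11/2, 3/2, 3/2, -5, -3/2]
R3 ← R3 + (15/28)·R2: [0, 0, -24/7, -4, -74/7, 22/7]
R4 ← R4 + (11/14)·R2: [0, 0, -38/7, 0, -32/7, 8/7]
R5 ← R5 − (11/14)·R2: [0, 0, 38/7, -4, -24/7, 6/7]
R4 ← R4 − (19/12)·R3: [0, 0, 0, 19/3, 73/6, -23/6]
R5 ← R5 + (19/12)·R3: [0, 0, 0, -31/3, -121/6, 35/6]
R5 ← R5 + (31/19)·R4: [0, 0, 0, 0, -6/19, -8/19]
5 nonzero rows, so rank(T) = 5.
T has 6 columns; by rank–nullity, nullity = 6 − 5 = 1.

1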